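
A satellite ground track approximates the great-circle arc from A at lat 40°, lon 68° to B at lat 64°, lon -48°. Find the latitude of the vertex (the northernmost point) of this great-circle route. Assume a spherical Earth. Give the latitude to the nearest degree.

≈ 70°

The great circle lies in the plane with unit normal n̂ = (p₁ × p₂)/|p₁ × p₂|.
Here n̂_z ≈ -0.334; the vertex latitude is φ_max = arccos|n̂_z| ≈ 70.5°.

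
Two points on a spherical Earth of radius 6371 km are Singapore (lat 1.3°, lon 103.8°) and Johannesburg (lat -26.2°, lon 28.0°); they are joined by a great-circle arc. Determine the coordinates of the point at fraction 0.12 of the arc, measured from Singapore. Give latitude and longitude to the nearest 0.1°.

Convert each endpoint to a unit vector on the sphere (x = cos φ cos λ, y = cos φ sin λ, z = sin φ).
The central angle between the endpoints is δ = arccos(p₁·p₂) ≈ 1.359 rad (77.9°).
Interpolate at f = 0.12 with slerp weights a = sin((1−f)δ)/sin δ ≈ 0.952, b = sin(fδ)/sin δ ≈ 0.166.
p = a·p₁ + b·p₂ ≈ (-0.095, 0.994, -0.052); φ = arcsin(p_z) ≈ -2.97°, λ = atan2(p_y, p_x) ≈ 95.48°.

≈ lat -3.0°, lon 95.5°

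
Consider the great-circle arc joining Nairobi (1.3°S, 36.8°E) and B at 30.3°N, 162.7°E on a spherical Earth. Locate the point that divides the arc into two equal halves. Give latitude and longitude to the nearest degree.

≈ 29°N, 92°E

Write both endpoints as unit vectors p₁, p₂ with components (cos φ cos λ, cos φ sin λ, sin φ).
The central angle between the endpoints is δ = arccos(p₁·p₂) ≈ 2.115 rad (121.2°).
Interpolate at f = 1/2 with slerp weights a = sin((1−f)δ)/sin δ ≈ 1.018, b = sin(fδ)/sin δ ≈ 1.018.
p = a·p₁ + b·p₂ ≈ (-0.024, 0.871, 0.491); φ = arcsin(p_z) ≈ 29.38°, λ = atan2(p_y, p_x) ≈ 91.59°.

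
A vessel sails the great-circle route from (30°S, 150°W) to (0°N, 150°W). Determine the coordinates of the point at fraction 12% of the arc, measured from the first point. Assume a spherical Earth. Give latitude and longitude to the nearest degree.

≈ (26°S, 150°W)

Convert each endpoint to a unit vector on the sphere (x = cos φ cos λ, y = cos φ sin λ, z = sin φ).
The central angle between the endpoints is δ = arccos(p₁·p₂) ≈ 0.524 rad (30.0°).
Interpolate at f = 0.12 with slerp weights a = sin((1−f)δ)/sin δ ≈ 0.889, b = sin(fδ)/sin δ ≈ 0.126.
p = a·p₁ + b·p₂ ≈ (-0.776, -0.448, -0.445); φ = arcsin(p_z) ≈ -26.40°, λ = atan2(p_y, p_x) ≈ -150.00°.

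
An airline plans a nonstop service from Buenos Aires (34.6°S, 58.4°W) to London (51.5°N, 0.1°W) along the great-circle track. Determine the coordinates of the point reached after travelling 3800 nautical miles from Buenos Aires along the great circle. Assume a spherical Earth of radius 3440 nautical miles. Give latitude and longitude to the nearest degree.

≈ 21°N, 27°W

Convert each endpoint to a unit vector on the sphere (x = cos φ cos λ, y = cos φ sin λ, z = sin φ).
The central angle between the endpoints is δ = arccos(p₁·p₂) ≈ 1.747 rad (100.1°). The total great-circle distance is δ·R ≈ 1.747 × 3440 ≈ 6009 nmi, so the target fraction is f = 3800/6009 ≈ 0.632.
Interpolate at f ≈ 0.632 with slerp weights a = sin((1−f)δ)/sin δ ≈ 0.608, b = sin(fδ)/sin δ ≈ 0.907.
p = a·p₁ + b·p₂ ≈ (0.827, -0.427, 0.365); φ = arcsin(p_z) ≈ 21.39°, λ = atan2(p_y, p_x) ≈ -27.33°.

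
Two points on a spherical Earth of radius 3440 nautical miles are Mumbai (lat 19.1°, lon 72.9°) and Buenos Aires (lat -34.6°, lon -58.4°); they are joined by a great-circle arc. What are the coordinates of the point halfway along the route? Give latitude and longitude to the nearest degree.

≈ lat -18°, lon 16°

Write both endpoints as unit vectors p₁, p₂ with components (cos φ cos λ, cos φ sin λ, sin φ).
The central angle between the endpoints is δ = arccos(p₁·p₂) ≈ 2.345 rad (134.4°).
Interpolate at f = 1/2 with slerp weights a = sin((1−f)δ)/sin δ ≈ 1.289, b = sin(fδ)/sin δ ≈ 1.289.
p = a·p₁ + b·p₂ ≈ (0.914, 0.261, -0.310); φ = arcsin(p_z) ≈ -18.07°, λ = atan2(p_y, p_x) ≈ 15.91°.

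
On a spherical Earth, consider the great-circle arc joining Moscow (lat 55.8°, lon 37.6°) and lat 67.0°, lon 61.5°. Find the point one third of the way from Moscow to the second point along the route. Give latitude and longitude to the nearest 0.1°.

≈ lat 60.0°, lon 43.7°

From cos δ = sin φ₁ sin φ₂ + cos φ₁ cos φ₂ cos Δλ, the central angle is δ ≈ 0.276 rad (15.8°).
Interpolate at f = 1/3 with slerp weights a = sin((1−f)δ)/sin δ ≈ 0.671, b = sin(fδ)/sin δ ≈ 0.337.
p = a·p₁ + b·p₂ ≈ (0.362, 0.346, 0.866); φ = arcsin(p_z) ≈ 59.96°, λ = atan2(p_y, p_x) ≈ 43.72°.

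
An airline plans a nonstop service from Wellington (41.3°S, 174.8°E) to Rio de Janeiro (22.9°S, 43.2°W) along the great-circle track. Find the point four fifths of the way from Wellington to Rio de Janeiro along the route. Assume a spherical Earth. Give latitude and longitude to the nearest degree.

Write both endpoints as unit vectors p₁, p₂ with components (cos φ cos λ, cos φ sin λ, sin φ).
The central angle between the endpoints is δ = arccos(p₁·p₂) ≈ 1.863 rad (106.8°).
Interpolate at f = 4/5 with slerp weights a = sin((1−f)δ)/sin δ ≈ 0.380, b = sin(fδ)/sin δ ≈ 1.041.
p = a·p₁ + b·p₂ ≈ (0.415, -0.631, -0.656); φ = arcsin(p_z) ≈ -41.00°, λ = atan2(p_y, p_x) ≈ -56.68°.

≈ 41°S, 57°W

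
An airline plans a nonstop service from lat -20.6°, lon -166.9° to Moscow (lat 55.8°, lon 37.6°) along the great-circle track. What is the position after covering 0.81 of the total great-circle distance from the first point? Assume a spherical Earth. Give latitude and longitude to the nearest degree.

≈ lat 70°, lon 90°

From cos δ = sin φ₁ sin φ₂ + cos φ₁ cos φ₂ cos Δλ, the central angle is δ ≈ 2.449 rad (140.3°).
Interpolate at f = 0.81 with slerp weights a = sin((1−f)δ)/sin δ ≈ 0.703, b = sin(fδ)/sin δ ≈ 1.435.
p = a·p₁ + b·p₂ ≈ (-0.002, 0.343, 0.939); φ = arcsin(p_z) ≈ 69.94°, λ = atan2(p_y, p_x) ≈ 90.33°.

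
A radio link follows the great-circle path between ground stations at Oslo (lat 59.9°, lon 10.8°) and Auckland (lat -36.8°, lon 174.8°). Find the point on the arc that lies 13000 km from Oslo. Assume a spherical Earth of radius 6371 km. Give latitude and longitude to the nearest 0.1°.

≈ lat -0.5°, lon 163.4°

From cos δ = sin φ₁ sin φ₂ + cos φ₁ cos φ₂ cos Δλ, the central angle is δ ≈ 2.700 rad (154.7°). The total great-circle distance is δ·R ≈ 2.700 × 6371 ≈ 17205 km, so the target fraction is f = 13000/17205 ≈ 0.756.
Interpolate at f ≈ 0.756 with slerp weights a = sin((1−f)δ)/sin δ ≈ 1.436, b = sin(fδ)/sin δ ≈ 2.088.
p = a·p₁ + b·p₂ ≈ (-0.958, 0.286, -0.009); φ = arcsin(p_z) ≈ -0.50°, λ = atan2(p_y, p_x) ≈ 163.35°.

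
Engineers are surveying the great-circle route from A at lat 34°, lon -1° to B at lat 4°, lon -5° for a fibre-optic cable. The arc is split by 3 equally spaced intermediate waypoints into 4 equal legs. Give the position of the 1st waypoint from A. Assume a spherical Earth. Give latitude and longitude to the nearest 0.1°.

From cos δ = sin φ₁ sin φ₂ + cos φ₁ cos φ₂ cos Δλ, the central angle is δ ≈ 0.528 rad (30.2°).
Interpolate at f = 1/4 with slerp weights a = sin((1−f)δ)/sin δ ≈ 0.766, b = sin(fδ)/sin δ ≈ 0.261.
p = a·p₁ + b·p₂ ≈ (0.894, -0.034, 0.446); φ = arcsin(p_z) ≈ 26.51°, λ = atan2(p_y, p_x) ≈ -2.16°.

≈ lat 26.5°, lon -2.2°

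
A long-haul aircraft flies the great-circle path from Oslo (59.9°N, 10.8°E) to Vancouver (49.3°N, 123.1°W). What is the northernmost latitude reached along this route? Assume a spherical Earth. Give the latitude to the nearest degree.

The great circle lies in the plane with unit normal n̂ = (p₁ × p₂)/|p₁ × p₂|.
Here n̂_z ≈ -0.261; the vertex latitude is φ_max = arccos|n̂_z| ≈ 74.9°.
Check via Clairaut: cos φ_max = |cos φ₁| · sin C = cos(59.9°)·sin(31.3°) ≈ 0.261, again giving ≈ 74.9°.

≈ 75°N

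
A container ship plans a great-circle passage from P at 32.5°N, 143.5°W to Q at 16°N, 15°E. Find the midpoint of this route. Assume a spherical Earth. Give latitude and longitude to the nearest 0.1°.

≈ 66.4°N, 45.3°W

Write both endpoints as unit vectors p₁, p₂ with components (cos φ cos λ, cos φ sin λ, sin φ).
The central angle between the endpoints is δ = arccos(p₁·p₂) ≈ 2.222 rad (127.3°).
Interpolate at f = 1/2 with slerp weights a = sin((1−f)δ)/sin δ ≈ 1.127, b = sin(fδ)/sin δ ≈ 1.127.
p = a·p₁ + b·p₂ ≈ (0.282, -0.285, 0.916); φ = arcsin(p_z) ≈ 66.35°, λ = atan2(p_y, p_x) ≈ -45.27°.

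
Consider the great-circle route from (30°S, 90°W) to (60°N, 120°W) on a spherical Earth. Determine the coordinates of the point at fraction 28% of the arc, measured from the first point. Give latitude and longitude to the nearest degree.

≈ (5°S, 96°W)

The haversine formula gives a central angle δ ≈ 1.629 rad (93.3°) between the endpoints.
Interpolate at f = 0.28 with slerp weights a = sin((1−f)δ)/sin δ ≈ 0.923, b = sin(fδ)/sin δ ≈ 0.441.
p = a·p₁ + b·p₂ ≈ (-0.110, -0.991, -0.080); φ = arcsin(p_z) ≈ -4.57°, λ = atan2(p_y, p_x) ≈ -96.35°.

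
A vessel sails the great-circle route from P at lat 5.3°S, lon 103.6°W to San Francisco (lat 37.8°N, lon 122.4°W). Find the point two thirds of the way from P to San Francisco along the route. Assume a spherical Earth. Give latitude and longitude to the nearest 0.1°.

≈ lat 23.7°N, lon 115.0°W

Write both endpoints as unit vectors p₁, p₂ with components (cos φ cos λ, cos φ sin λ, sin φ).
The central angle between the endpoints is δ = arccos(p₁·p₂) ≈ 0.812 rad (46.5°).
Interpolate at f = 2/3 with slerp weights a = sin((1−f)δ)/sin δ ≈ 0.368, b = sin(fδ)/sin δ ≈ 0.710.
p = a·p₁ + b·p₂ ≈ (-0.387, -0.830, 0.401); φ = arcsin(p_z) ≈ 23.65°, λ = atan2(p_y, p_x) ≈ -114.98°.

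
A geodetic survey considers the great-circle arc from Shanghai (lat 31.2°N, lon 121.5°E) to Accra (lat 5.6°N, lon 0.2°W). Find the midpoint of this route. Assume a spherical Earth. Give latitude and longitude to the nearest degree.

Write both endpoints as unit vectors p₁, p₂ with components (cos φ cos λ, cos φ sin λ, sin φ).
The central angle between the endpoints is δ = arccos(p₁·p₂) ≈ 1.979 rad (113.4°).
Interpolate at f = 1/2 with slerp weights a = sin((1−f)δ)/sin δ ≈ 0.910, b = sin(fδ)/sin δ ≈ 0.910.
p = a·p₁ + b·p₂ ≈ (0.499, 0.661, 0.560); φ = arcsin(p_z) ≈ 34.09°, λ = atan2(p_y, p_x) ≈ 52.93°.

≈ lat 34°N, lon 53°E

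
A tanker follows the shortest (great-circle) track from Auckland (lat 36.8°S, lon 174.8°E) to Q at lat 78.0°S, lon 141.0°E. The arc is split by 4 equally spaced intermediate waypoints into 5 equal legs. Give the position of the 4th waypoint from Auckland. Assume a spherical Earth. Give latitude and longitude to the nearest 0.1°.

≈ lat 70.5°S, lon 158.1°E

Write both endpoints as unit vectors p₁, p₂ with components (cos φ cos λ, cos φ sin λ, sin φ).
The central angle between the endpoints is δ = arccos(p₁·p₂) ≈ 0.761 rad (43.6°).
Interpolate at f = 4/5 with slerp weights a = sin((1−f)δ)/sin δ ≈ 0.220, b = sin(fδ)/sin δ ≈ 0.829.
p = a·p₁ + b·p₂ ≈ (-0.309, 0.124, -0.943); φ = arcsin(p_z) ≈ -70.53°, λ = atan2(p_y, p_x) ≈ 158.08°.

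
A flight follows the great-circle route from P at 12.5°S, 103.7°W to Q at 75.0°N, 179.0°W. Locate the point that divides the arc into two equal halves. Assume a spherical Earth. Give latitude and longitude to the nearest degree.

Convert each endpoint to a unit vector on the sphere (x = cos φ cos λ, y = cos φ sin λ, z = sin φ).
The central angle between the endpoints is δ = arccos(p₁·p₂) ≈ 1.716 rad (98.3°).
Interpolate at f = 1/2 with slerp weights a = sin((1−f)δ)/sin δ ≈ 0.765, b = sin(fδ)/sin δ ≈ 0.765.
p = a·p₁ + b·p₂ ≈ (-0.375, -0.729, 0.573); φ = arcsin(p_z) ≈ 34.97°, λ = atan2(p_y, p_x) ≈ -117.21°.

≈ 35°N, 117°W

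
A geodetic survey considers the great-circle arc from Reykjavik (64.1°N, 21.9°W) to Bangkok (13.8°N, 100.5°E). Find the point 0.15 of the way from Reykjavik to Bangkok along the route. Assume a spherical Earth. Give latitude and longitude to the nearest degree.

From cos δ = sin φ₁ sin φ₂ + cos φ₁ cos φ₂ cos Δλ, the central angle is δ ≈ 1.584 rad (90.7°).
Interpolate at f = 0.15 with slerp weights a = sin((1−f)δ)/sin δ ≈ 0.975, b = sin(fδ)/sin δ ≈ 0.235.
p = a·p₁ + b·p₂ ≈ (0.353, 0.066, 0.933); φ = arcsin(p_z) ≈ 68.93°, λ = atan2(p_y, p_x) ≈ 10.56°.

≈ 69°N, 11°E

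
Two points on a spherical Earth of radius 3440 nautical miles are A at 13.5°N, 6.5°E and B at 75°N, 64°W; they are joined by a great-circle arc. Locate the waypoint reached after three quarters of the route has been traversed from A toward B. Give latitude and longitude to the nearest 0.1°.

Write both endpoints as unit vectors p₁, p₂ with components (cos φ cos λ, cos φ sin λ, sin φ).
The central angle between the endpoints is δ = arccos(p₁·p₂) ≈ 1.256 rad (72.0°).
Interpolate at f = 3/4 with slerp weights a = sin((1−f)δ)/sin δ ≈ 0.325, b = sin(fδ)/sin δ ≈ 0.851.
p = a·p₁ + b·p₂ ≈ (0.410, -0.162, 0.897); φ = arcsin(p_z) ≈ 63.82°, λ = atan2(p_y, p_x) ≈ -21.56°.

≈ 63.8°N, 21.6°W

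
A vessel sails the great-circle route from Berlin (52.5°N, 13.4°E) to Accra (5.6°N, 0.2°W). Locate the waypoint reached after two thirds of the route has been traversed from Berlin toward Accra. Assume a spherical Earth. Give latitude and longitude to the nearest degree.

Convert each endpoint to a unit vector on the sphere (x = cos φ cos λ, y = cos φ sin λ, z = sin φ).
The central angle between the endpoints is δ = arccos(p₁·p₂) ≈ 0.842 rad (48.2°).
Interpolate at f = 2/3 with slerp weights a = sin((1−f)δ)/sin δ ≈ 0.371, b = sin(fδ)/sin δ ≈ 0.714.
p = a·p₁ + b·p₂ ≈ (0.930, 0.050, 0.364); φ = arcsin(p_z) ≈ 21.36°, λ = atan2(p_y, p_x) ≈ 3.07°.

≈ (21°N, 3°E)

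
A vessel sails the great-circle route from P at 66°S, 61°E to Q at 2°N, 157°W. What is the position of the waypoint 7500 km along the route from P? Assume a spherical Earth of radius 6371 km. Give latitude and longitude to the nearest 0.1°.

≈ 39.3°S, 170.7°W

Write both endpoints as unit vectors p₁, p₂ with components (cos φ cos λ, cos φ sin λ, sin φ).
The central angle between the endpoints is δ = arccos(p₁·p₂) ≈ 1.931 rad (110.6°). The total great-circle distance is δ·R ≈ 1.931 × 6371 ≈ 12301 km, so the target fraction is f = 7500/12301 ≈ 0.610.
Interpolate at f ≈ 0.610 with slerp weights a = sin((1−f)δ)/sin δ ≈ 0.731, b = sin(fδ)/sin δ ≈ 0.987.
p = a·p₁ + b·p₂ ≈ (-0.764, -0.125, -0.633); φ = arcsin(p_z) ≈ -39.30°, λ = atan2(p_y, p_x) ≈ -170.68°.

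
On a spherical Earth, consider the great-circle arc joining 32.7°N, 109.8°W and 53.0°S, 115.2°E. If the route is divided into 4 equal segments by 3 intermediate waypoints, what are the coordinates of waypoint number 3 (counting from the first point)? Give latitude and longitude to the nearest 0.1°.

Convert each endpoint to a unit vector on the sphere (x = cos φ cos λ, y = cos φ sin λ, z = sin φ).
The central angle between the endpoints is δ = arccos(p₁·p₂) ≈ 2.481 rad (142.1°).
Interpolate at f = 3/4 with slerp weights a = sin((1−f)δ)/sin δ ≈ 0.947, b = sin(fδ)/sin δ ≈ 1.562.
p = a·p₁ + b·p₂ ≈ (-0.670, 0.100, -0.735); φ = arcsin(p_z) ≈ -47.34°, λ = atan2(p_y, p_x) ≈ 171.48°.

≈ 47.3°S, 171.5°E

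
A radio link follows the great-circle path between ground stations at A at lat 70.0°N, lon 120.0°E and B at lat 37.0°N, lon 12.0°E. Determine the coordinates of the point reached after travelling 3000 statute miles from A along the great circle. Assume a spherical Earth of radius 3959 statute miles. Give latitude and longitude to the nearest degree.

Write both endpoints as unit vectors p₁, p₂ with components (cos φ cos λ, cos φ sin λ, sin φ).
The central angle between the endpoints is δ = arccos(p₁·p₂) ≈ 1.069 rad (61.2°). The total great-circle distance is δ·R ≈ 1.069 × 3959 ≈ 4232 mi, so the target fraction is f = 3000/4232 ≈ 0.709.
Interpolate at f ≈ 0.709 with slerp weights a = sin((1−f)δ)/sin δ ≈ 0.349, b = sin(fδ)/sin δ ≈ 0.784.
p = a·p₁ + b·p₂ ≈ (0.553, 0.234, 0.800); φ = arcsin(p_z) ≈ 53.12°, λ = atan2(p_y, p_x) ≈ 22.91°.

≈ lat 53°N, lon 23°E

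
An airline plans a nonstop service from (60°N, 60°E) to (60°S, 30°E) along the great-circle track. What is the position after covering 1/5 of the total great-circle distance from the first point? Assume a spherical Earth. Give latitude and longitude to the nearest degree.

From cos δ = sin φ₁ sin φ₂ + cos φ₁ cos φ₂ cos Δλ, the central angle is δ ≈ 2.134 rad (122.2°).
Interpolate at f = 1/5 with slerp weights a = sin((1−f)δ)/sin δ ≈ 1.171, b = sin(fδ)/sin δ ≈ 0.489.
p = a·p₁ + b·p₂ ≈ (0.505, 0.630, 0.591); φ = arcsin(p_z) ≈ 36.21°, λ = atan2(p_y, p_x) ≈ 51.28°.

≈ (36°N, 51°E)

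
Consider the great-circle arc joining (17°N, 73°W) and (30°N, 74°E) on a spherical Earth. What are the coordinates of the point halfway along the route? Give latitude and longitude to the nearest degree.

From cos δ = sin φ₁ sin φ₂ + cos φ₁ cos φ₂ cos Δλ, the central angle is δ ≈ 2.151 rad (123.3°).
Interpolate at f = 1/2 with slerp weights a = sin((1−f)δ)/sin δ ≈ 1.052, b = sin(fδ)/sin δ ≈ 1.052.
p = a·p₁ + b·p₂ ≈ (0.545, -0.086, 0.834); φ = arcsin(p_z) ≈ 56.48°, λ = atan2(p_y, p_x) ≈ -8.99°.

≈ (56°N, 9°W)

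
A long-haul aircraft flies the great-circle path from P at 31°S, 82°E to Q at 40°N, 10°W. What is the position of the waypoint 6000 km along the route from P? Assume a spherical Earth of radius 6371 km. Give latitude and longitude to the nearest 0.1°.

≈ 5.5°N, 40.3°E

Convert each endpoint to a unit vector on the sphere (x = cos φ cos λ, y = cos φ sin λ, z = sin φ).
The central angle between the endpoints is δ = arccos(p₁·p₂) ≈ 1.933 rad (110.7°). The total great-circle distance is δ·R ≈ 1.933 × 6371 ≈ 12313 km, so the target fraction is f = 6000/12313 ≈ 0.487.
Interpolate at f ≈ 0.487 with slerp weights a = sin((1−f)δ)/sin δ ≈ 0.894, b = sin(fδ)/sin δ ≈ 0.865.
p = a·p₁ + b·p₂ ≈ (0.759, 0.644, 0.095); φ = arcsin(p_z) ≈ 5.46°, λ = atan2(p_y, p_x) ≈ 40.32°.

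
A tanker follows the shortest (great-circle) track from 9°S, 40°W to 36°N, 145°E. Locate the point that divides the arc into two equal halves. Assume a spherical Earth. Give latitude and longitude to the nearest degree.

≈ 66°N, 61°W

Convert each endpoint to a unit vector on the sphere (x = cos φ cos λ, y = cos φ sin λ, z = sin φ).
The central angle between the endpoints is δ = arccos(p₁·p₂) ≈ 2.664 rad (152.6°).
Interpolate at f = 1/2 with slerp weights a = sin((1−f)δ)/sin δ ≈ 2.113, b = sin(fδ)/sin δ ≈ 2.113.
p = a·p₁ + b·p₂ ≈ (0.198, -0.361, 0.911); φ = arcsin(p_z) ≈ 65.68°, λ = atan2(p_y, p_x) ≈ -61.20°.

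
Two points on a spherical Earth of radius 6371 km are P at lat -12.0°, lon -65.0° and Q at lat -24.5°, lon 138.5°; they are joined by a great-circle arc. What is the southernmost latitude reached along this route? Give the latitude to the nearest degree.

≈ -59°

The great circle lies in the plane with unit normal n̂ = (p₁ × p₂)/|p₁ × p₂|.
Here n̂_z ≈ -0.519; the vertex latitude is φ_max = arccos|n̂_z| ≈ 58.7°.
Check via Clairaut: cos φ_max = |cos φ₁| · sin C = cos(12.0°)·sin(147.9°) ≈ 0.519, again giving ≈ 58.7°.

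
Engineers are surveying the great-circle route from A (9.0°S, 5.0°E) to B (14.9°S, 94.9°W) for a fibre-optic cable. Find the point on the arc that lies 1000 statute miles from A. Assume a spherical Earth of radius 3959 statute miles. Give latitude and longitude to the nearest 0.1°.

The haversine formula gives a central angle δ ≈ 1.695 rad (97.1°) between the endpoints. The total great-circle distance is δ·R ≈ 1.695 × 3959 ≈ 6710 mi, so the target fraction is f = 1000/6710 ≈ 0.149.
Interpolate at f ≈ 0.149 with slerp weights a = sin((1−f)δ)/sin δ ≈ 0.999, b = sin(fδ)/sin δ ≈ 0.252.
p = a·p₁ + b·p₂ ≈ (0.963, -0.156, -0.221); φ = arcsin(p_z) ≈ -12.77°, λ = atan2(p_y, p_x) ≈ -9.23°.

≈ (12.8°S, 9.2°W)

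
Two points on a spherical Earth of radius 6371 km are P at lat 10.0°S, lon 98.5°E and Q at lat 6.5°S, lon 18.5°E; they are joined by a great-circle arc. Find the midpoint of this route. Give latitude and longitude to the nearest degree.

≈ lat 11°S, lon 58°E

Convert each endpoint to a unit vector on the sphere (x = cos φ cos λ, y = cos φ sin λ, z = sin φ).
The central angle between the endpoints is δ = arccos(p₁·p₂) ≈ 1.380 rad (79.1°).
Interpolate at f = 1/2 with slerp weights a = sin((1−f)δ)/sin δ ≈ 0.648, b = sin(fδ)/sin δ ≈ 0.648.
p = a·p₁ + b·p₂ ≈ (0.516, 0.836, -0.186); φ = arcsin(p_z) ≈ -10.72°, λ = atan2(p_y, p_x) ≈ 58.29°.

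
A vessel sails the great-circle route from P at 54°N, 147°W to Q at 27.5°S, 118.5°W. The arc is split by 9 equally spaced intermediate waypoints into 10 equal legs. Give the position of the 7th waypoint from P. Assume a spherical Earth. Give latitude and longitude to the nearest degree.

≈ 3°S, 125°W

Write both endpoints as unit vectors p₁, p₂ with components (cos φ cos λ, cos φ sin λ, sin φ).
The central angle between the endpoints is δ = arccos(p₁·p₂) ≈ 1.486 rad (85.1°).
Interpolate at f = 7/10 with slerp weights a = sin((1−f)δ)/sin δ ≈ 0.433, b = sin(fδ)/sin δ ≈ 0.866.
p = a·p₁ + b·p₂ ≈ (-0.580, -0.813, -0.050); φ = arcsin(p_z) ≈ -2.84°, λ = atan2(p_y, p_x) ≈ -125.48°.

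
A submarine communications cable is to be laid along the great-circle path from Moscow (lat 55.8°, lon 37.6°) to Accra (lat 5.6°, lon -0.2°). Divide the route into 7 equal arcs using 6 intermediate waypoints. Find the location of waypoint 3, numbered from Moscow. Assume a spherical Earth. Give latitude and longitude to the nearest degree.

Convert each endpoint to a unit vector on the sphere (x = cos φ cos λ, y = cos φ sin λ, z = sin φ).
The central angle between the endpoints is δ = arccos(p₁·p₂) ≈ 1.021 rad (58.5°).
Interpolate at f = 3/7 with slerp weights a = sin((1−f)δ)/sin δ ≈ 0.646, b = sin(fδ)/sin δ ≈ 0.497.
p = a·p₁ + b·p₂ ≈ (0.782, 0.220, 0.583); φ = arcsin(p_z) ≈ 35.65°, λ = atan2(p_y, p_x) ≈ 15.70°.

≈ lat 36°, lon 16°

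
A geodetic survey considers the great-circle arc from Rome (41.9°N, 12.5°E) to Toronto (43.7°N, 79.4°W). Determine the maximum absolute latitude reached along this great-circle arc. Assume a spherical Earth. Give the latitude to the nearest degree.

≈ 53°N

The great circle lies in the plane with unit normal n̂ = (p₁ × p₂)/|p₁ × p₂|.
Here n̂_z ≈ -0.600; the vertex latitude is φ_max = arccos|n̂_z| ≈ 53.1°.
Check via Clairaut: cos φ_max = |cos φ₁| · sin C = cos(41.9°)·sin(53.7°) ≈ 0.600, again giving ≈ 53.1°.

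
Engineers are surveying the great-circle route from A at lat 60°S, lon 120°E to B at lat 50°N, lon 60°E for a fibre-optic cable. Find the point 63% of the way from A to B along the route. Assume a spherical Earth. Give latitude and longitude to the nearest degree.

Convert each endpoint to a unit vector on the sphere (x = cos φ cos λ, y = cos φ sin λ, z = sin φ).
The central angle between the endpoints is δ = arccos(p₁·p₂) ≈ 2.098 rad (120.2°).
Interpolate at f = 0.63 with slerp weights a = sin((1−f)δ)/sin δ ≈ 0.810, b = sin(fδ)/sin δ ≈ 1.121.
p = a·p₁ + b·p₂ ≈ (0.158, 0.975, 0.157); φ = arcsin(p_z) ≈ 9.03°, λ = atan2(p_y, p_x) ≈ 80.81°.

≈ lat 9°N, lon 81°E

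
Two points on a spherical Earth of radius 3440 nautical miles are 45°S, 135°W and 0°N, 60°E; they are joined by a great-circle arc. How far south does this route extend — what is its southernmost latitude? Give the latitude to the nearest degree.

The great circle lies in the plane with unit normal n̂ = (p₁ × p₂)/|p₁ × p₂|.
Here n̂_z ≈ -0.251; the vertex latitude is φ_max = arccos|n̂_z| ≈ 75.5°.
Check via Clairaut: cos φ_max = |cos φ₁| · sin C = cos(45.0°)·sin(159.2°) ≈ 0.251, again giving ≈ 75.5°.

≈ 75°S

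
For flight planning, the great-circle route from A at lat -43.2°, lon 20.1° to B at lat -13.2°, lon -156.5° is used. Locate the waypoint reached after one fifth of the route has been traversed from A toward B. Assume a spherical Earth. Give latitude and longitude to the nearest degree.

The haversine formula gives a central angle δ ≈ 2.156 rad (123.5°) between the endpoints.
Interpolate at f = 1/5 with slerp weights a = sin((1−f)δ)/sin δ ≈ 1.185, b = sin(fδ)/sin δ ≈ 0.501.
p = a·p₁ + b·p₂ ≈ (0.364, 0.102, -0.926); φ = arcsin(p_z) ≈ -67.79°, λ = atan2(p_y, p_x) ≈ 15.71°.

≈ lat -68°, lon 16°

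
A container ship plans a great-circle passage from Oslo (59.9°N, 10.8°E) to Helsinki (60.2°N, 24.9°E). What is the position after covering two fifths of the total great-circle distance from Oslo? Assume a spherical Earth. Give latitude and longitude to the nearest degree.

Write both endpoints as unit vectors p₁, p₂ with components (cos φ cos λ, cos φ sin λ, sin φ).
The central angle between the endpoints is δ = arccos(p₁·p₂) ≈ 0.123 rad (7.0°).
Interpolate at f = 2/5 with slerp weights a = sin((1−f)δ)/sin δ ≈ 0.601, b = sin(fδ)/sin δ ≈ 0.401.
p = a·p₁ + b·p₂ ≈ (0.477, 0.140, 0.868); φ = arcsin(p_z) ≈ 60.20°, λ = atan2(p_y, p_x) ≈ 16.40°.

≈ 60°N, 16°E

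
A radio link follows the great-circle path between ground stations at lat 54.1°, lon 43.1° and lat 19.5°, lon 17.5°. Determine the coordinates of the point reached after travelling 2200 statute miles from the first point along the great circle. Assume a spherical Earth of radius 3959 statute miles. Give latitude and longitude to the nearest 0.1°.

≈ lat 26.7°, lon 21.0°

Convert each endpoint to a unit vector on the sphere (x = cos φ cos λ, y = cos φ sin λ, z = sin φ).
The central angle between the endpoints is δ = arccos(p₁·p₂) ≈ 0.694 rad (39.7°). The total great-circle distance is δ·R ≈ 0.694 × 3959 ≈ 2746 mi, so the target fraction is f = 2200/2746 ≈ 0.801.
Interpolate at f ≈ 0.801 with slerp weights a = sin((1−f)δ)/sin δ ≈ 0.215, b = sin(fδ)/sin δ ≈ 0.825.
p = a·p₁ + b·p₂ ≈ (0.834, 0.320, 0.450); φ = arcsin(p_z) ≈ 26.72°, λ = atan2(p_y, p_x) ≈ 21.00°.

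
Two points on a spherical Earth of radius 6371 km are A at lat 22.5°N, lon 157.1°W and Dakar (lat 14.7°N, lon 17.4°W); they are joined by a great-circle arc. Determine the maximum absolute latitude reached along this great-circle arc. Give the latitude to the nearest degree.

≈ 45°N

The great circle lies in the plane with unit normal n̂ = (p₁ × p₂)/|p₁ × p₂|.
Here n̂_z ≈ +0.712; the vertex latitude is φ_max = arccos|n̂_z| ≈ 44.6°.
Check via Clairaut: cos φ_max = |cos φ₁| · sin C = cos(22.5°)·sin(50.4°) ≈ 0.712, again giving ≈ 44.6°.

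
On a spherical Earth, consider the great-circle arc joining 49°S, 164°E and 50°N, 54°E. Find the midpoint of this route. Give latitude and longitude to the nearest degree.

≈ 1°N, 110°E

From cos δ = sin φ₁ sin φ₂ + cos φ₁ cos φ₂ cos Δλ, the central angle is δ ≈ 2.378 rad (136.3°).
Interpolate at f = 1/2 with slerp weights a = sin((1−f)δ)/sin δ ≈ 1.342, b = sin(fδ)/sin δ ≈ 1.342.
p = a·p₁ + b·p₂ ≈ (-0.339, 0.941, 0.015); φ = arcsin(p_z) ≈ 0.87°, λ = atan2(p_y, p_x) ≈ 109.84°.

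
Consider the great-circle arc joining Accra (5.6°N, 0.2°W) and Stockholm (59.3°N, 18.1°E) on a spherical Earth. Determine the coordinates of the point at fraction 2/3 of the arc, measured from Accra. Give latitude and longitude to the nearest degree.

≈ 42°N, 9°E

Convert each endpoint to a unit vector on the sphere (x = cos φ cos λ, y = cos φ sin λ, z = sin φ).
The central angle between the endpoints is δ = arccos(p₁·p₂) ≈ 0.969 rad (55.5°).
Interpolate at f = 2/3 with slerp weights a = sin((1−f)δ)/sin δ ≈ 0.385, b = sin(fδ)/sin δ ≈ 0.730.
p = a·p₁ + b·p₂ ≈ (0.738, 0.114, 0.665); φ = arcsin(p_z) ≈ 41.72°, λ = atan2(p_y, p_x) ≈ 8.82°.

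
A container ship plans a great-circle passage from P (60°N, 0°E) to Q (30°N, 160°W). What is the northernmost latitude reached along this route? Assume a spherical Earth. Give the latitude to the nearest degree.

≈ 81°N

The great circle lies in the plane with unit normal n̂ = (p₁ × p₂)/|p₁ × p₂|.
Here n̂_z ≈ -0.148; the vertex latitude is φ_max = arccos|n̂_z| ≈ 81.5°.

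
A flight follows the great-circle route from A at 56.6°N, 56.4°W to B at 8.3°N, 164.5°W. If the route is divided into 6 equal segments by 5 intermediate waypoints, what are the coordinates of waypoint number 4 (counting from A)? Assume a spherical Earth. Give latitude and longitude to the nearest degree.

≈ 34°N, 146°W

Write both endpoints as unit vectors p₁, p₂ with components (cos φ cos λ, cos φ sin λ, sin φ).
The central angle between the endpoints is δ = arccos(p₁·p₂) ≈ 1.620 rad (92.8°).
Interpolate at f = 4/6 with slerp weights a = sin((1−f)δ)/sin δ ≈ 0.515, b = sin(fδ)/sin δ ≈ 0.883.
p = a·p₁ + b·p₂ ≈ (-0.685, -0.469, 0.557); φ = arcsin(p_z) ≈ 33.85°, λ = atan2(p_y, p_x) ≈ -145.58°.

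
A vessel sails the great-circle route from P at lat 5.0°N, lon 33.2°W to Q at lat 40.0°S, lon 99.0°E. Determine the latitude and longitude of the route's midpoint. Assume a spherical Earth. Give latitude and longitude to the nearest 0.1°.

≈ lat 36.7°S, lon 16.5°E

Convert each endpoint to a unit vector on the sphere (x = cos φ cos λ, y = cos φ sin λ, z = sin φ).
The central angle between the endpoints is δ = arccos(p₁·p₂) ≈ 2.176 rad (124.7°).
Interpolate at f = 1/2 with slerp weights a = sin((1−f)δ)/sin δ ≈ 1.077, b = sin(fδ)/sin δ ≈ 1.077.
p = a·p₁ + b·p₂ ≈ (0.768, 0.227, -0.598); φ = arcsin(p_z) ≈ -36.74°, λ = atan2(p_y, p_x) ≈ 16.48°.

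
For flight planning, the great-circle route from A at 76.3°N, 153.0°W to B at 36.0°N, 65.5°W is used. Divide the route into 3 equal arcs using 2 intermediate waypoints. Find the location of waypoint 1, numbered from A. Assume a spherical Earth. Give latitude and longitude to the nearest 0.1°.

The haversine formula gives a central angle δ ≈ 0.953 rad (54.6°) between the endpoints.
Interpolate at f = 1/3 with slerp weights a = sin((1−f)δ)/sin δ ≈ 0.728, b = sin(fδ)/sin δ ≈ 0.383.
p = a·p₁ + b·p₂ ≈ (-0.025, -0.360, 0.932); φ = arcsin(p_z) ≈ 68.83°, λ = atan2(p_y, p_x) ≈ -93.98°.

≈ 68.8°N, 94.0°W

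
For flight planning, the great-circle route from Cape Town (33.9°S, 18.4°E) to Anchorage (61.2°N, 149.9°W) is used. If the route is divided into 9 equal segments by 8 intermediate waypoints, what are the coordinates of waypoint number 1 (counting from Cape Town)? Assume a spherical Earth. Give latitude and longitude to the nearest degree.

Convert each endpoint to a unit vector on the sphere (x = cos φ cos λ, y = cos φ sin λ, z = sin φ).
The central angle between the endpoints is δ = arccos(p₁·p₂) ≈ 2.647 rad (151.7°).
Interpolate at f = 1/9 with slerp weights a = sin((1−f)δ)/sin δ ≈ 1.495, b = sin(fδ)/sin δ ≈ 0.611.
p = a·p₁ + b·p₂ ≈ (0.923, 0.244, -0.298); φ = arcsin(p_z) ≈ -17.36°, λ = atan2(p_y, p_x) ≈ 14.81°.

≈ 17°S, 15°E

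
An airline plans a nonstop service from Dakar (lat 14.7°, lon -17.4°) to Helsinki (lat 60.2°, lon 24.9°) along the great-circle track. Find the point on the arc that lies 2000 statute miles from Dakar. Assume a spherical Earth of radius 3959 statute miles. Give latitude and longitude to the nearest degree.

Write both endpoints as unit vectors p₁, p₂ with components (cos φ cos λ, cos φ sin λ, sin φ).
The central angle between the endpoints is δ = arccos(p₁·p₂) ≈ 0.957 rad (54.8°). The total great-circle distance is δ·R ≈ 0.957 × 3959 ≈ 3790 mi, so the target fraction is f = 2000/3790 ≈ 0.528.
Interpolate at f ≈ 0.528 with slerp weights a = sin((1−f)δ)/sin δ ≈ 0.534, b = sin(fδ)/sin δ ≈ 0.592.
p = a·p₁ + b·p₂ ≈ (0.760, -0.031, 0.649); φ = arcsin(p_z) ≈ 40.48°, λ = atan2(p_y, p_x) ≈ -2.31°.

≈ lat 40°, lon -2°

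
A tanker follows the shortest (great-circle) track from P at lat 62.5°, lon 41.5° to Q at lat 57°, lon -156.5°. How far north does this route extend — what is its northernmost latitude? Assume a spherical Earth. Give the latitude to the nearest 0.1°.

The great circle lies in the plane with unit normal n̂ = (p₁ × p₂)/|p₁ × p₂|.
Here n̂_z ≈ +0.090; the vertex latitude is φ_max = arccos|n̂_z| ≈ 84.8°.
Check via Clairaut: cos φ_max = |cos φ₁| · sin C = cos(62.5°)·sin(11.2°) ≈ 0.090, again giving ≈ 84.8°.

≈ 84.8°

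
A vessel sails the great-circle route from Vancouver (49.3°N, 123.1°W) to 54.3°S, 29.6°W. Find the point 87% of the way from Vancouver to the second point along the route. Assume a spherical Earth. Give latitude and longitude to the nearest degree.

From cos δ = sin φ₁ sin φ₂ + cos φ₁ cos φ₂ cos Δλ, the central angle is δ ≈ 2.264 rad (129.7°).
Interpolate at f = 0.87 with slerp weights a = sin((1−f)δ)/sin δ ≈ 0.377, b = sin(fδ)/sin δ ≈ 1.198.
p = a·p₁ + b·p₂ ≈ (0.474, -0.551, -0.687); φ = arcsin(p_z) ≈ -43.39°, λ = atan2(p_y, p_x) ≈ -49.34°.

≈ 43°S, 49°W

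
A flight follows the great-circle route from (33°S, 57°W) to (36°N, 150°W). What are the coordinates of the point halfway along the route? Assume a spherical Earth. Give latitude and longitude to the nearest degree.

≈ (2°N, 102°W)

Write both endpoints as unit vectors p₁, p₂ with components (cos φ cos λ, cos φ sin λ, sin φ).
The central angle between the endpoints is δ = arccos(p₁·p₂) ≈ 1.934 rad (110.8°).
Interpolate at f = 1/2 with slerp weights a = sin((1−f)δ)/sin δ ≈ 0.881, b = sin(fδ)/sin δ ≈ 0.881.
p = a·p₁ + b·p₂ ≈ (-0.215, -0.976, 0.038); φ = arcsin(p_z) ≈ 2.18°, λ = atan2(p_y, p_x) ≈ -102.41°.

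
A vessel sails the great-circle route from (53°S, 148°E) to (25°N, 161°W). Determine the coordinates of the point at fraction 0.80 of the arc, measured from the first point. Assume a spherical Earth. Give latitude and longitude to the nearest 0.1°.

≈ (8.9°N, 169.4°W)

Convert each endpoint to a unit vector on the sphere (x = cos φ cos λ, y = cos φ sin λ, z = sin φ).
The central angle between the endpoints is δ = arccos(p₁·p₂) ≈ 1.565 rad (89.7°).
Interpolate at f = 0.80 with slerp weights a = sin((1−f)δ)/sin δ ≈ 0.308, b = sin(fδ)/sin δ ≈ 0.950.
p = a·p₁ + b·p₂ ≈ (-0.971, -0.182, 0.155); φ = arcsin(p_z) ≈ 8.94°, λ = atan2(p_y, p_x) ≈ -169.38°.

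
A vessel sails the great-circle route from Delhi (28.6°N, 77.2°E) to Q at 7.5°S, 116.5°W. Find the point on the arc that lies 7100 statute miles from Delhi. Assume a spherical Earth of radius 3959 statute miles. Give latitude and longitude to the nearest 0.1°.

Convert each endpoint to a unit vector on the sphere (x = cos φ cos λ, y = cos φ sin λ, z = sin φ).
The central angle between the endpoints is δ = arccos(p₁·p₂) ≈ 2.710 rad (155.3°). The total great-circle distance is δ·R ≈ 2.710 × 3959 ≈ 10728 mi, so the target fraction is f = 7100/10728 ≈ 0.662.
Interpolate at f ≈ 0.662 with slerp weights a = sin((1−f)δ)/sin δ ≈ 1.895, b = sin(fδ)/sin δ ≈ 2.330.
p = a·p₁ + b·p₂ ≈ (-0.662, -0.445, 0.603); φ = arcsin(p_z) ≈ 37.10°, λ = atan2(p_y, p_x) ≈ -146.12°.

≈ 37.1°N, 146.1°W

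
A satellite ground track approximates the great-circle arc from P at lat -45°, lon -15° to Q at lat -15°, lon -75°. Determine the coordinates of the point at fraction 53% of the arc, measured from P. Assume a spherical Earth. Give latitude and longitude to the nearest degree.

≈ lat -33°, lon -52°

Convert each endpoint to a unit vector on the sphere (x = cos φ cos λ, y = cos φ sin λ, z = sin φ).
The central angle between the endpoints is δ = arccos(p₁·p₂) ≈ 1.019 rad (58.4°).
Interpolate at f = 0.53 with slerp weights a = sin((1−f)δ)/sin δ ≈ 0.541, b = sin(fδ)/sin δ ≈ 0.604.
p = a·p₁ + b·p₂ ≈ (0.521, -0.662, -0.539); φ = arcsin(p_z) ≈ -32.61°, λ = atan2(p_y, p_x) ≈ -51.84°.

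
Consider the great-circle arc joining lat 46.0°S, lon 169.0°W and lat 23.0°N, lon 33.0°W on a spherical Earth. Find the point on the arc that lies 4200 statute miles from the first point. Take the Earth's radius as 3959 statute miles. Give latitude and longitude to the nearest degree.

Write both endpoints as unit vectors p₁, p₂ with components (cos φ cos λ, cos φ sin λ, sin φ).
The central angle between the endpoints is δ = arccos(p₁·p₂) ≈ 2.405 rad (137.8°). The total great-circle distance is δ·R ≈ 2.405 × 3959 ≈ 9523 mi, so the target fraction is f = 4200/9523 ≈ 0.441.
Interpolate at f ≈ 0.441 with slerp weights a = sin((1−f)δ)/sin δ ≈ 1.451, b = sin(fδ)/sin δ ≈ 1.300.
p = a·p₁ + b·p₂ ≈ (0.014, -0.844, -0.536); φ = arcsin(p_z) ≈ -32.42°, λ = atan2(p_y, p_x) ≈ -89.06°.

≈ lat 32°S, lon 89°W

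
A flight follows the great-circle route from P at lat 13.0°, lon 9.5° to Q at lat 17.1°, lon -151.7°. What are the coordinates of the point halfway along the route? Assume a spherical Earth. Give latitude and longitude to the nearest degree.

≈ lat 59°, lon -68°

Convert each endpoint to a unit vector on the sphere (x = cos φ cos λ, y = cos φ sin λ, z = sin φ).
The central angle between the endpoints is δ = arccos(p₁·p₂) ≈ 2.524 rad (144.6°).
Interpolate at f = 1/2 with slerp weights a = sin((1−f)δ)/sin δ ≈ 1.646, b = sin(fδ)/sin δ ≈ 1.646.
p = a·p₁ + b·p₂ ≈ (0.197, -0.481, 0.854); φ = arcsin(p_z) ≈ 58.68°, λ = atan2(p_y, p_x) ≈ -67.77°.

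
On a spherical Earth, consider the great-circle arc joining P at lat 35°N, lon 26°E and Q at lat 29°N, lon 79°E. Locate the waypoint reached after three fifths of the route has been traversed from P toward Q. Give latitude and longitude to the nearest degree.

≈ lat 34°N, lon 59°E

The haversine formula gives a central angle δ ≈ 0.782 rad (44.8°) between the endpoints.
Interpolate at f = 3/5 with slerp weights a = sin((1−f)δ)/sin δ ≈ 0.437, b = sin(fδ)/sin δ ≈ 0.642.
p = a·p₁ + b·p₂ ≈ (0.429, 0.708, 0.562); φ = arcsin(p_z) ≈ 34.17°, λ = atan2(p_y, p_x) ≈ 58.80°.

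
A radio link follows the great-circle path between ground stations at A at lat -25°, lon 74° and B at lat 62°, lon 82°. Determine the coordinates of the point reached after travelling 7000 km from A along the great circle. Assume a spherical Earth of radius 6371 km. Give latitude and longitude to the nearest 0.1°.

Convert each endpoint to a unit vector on the sphere (x = cos φ cos λ, y = cos φ sin λ, z = sin φ).
The central angle between the endpoints is δ = arccos(p₁·p₂) ≈ 1.523 rad (87.2°). The total great-circle distance is δ·R ≈ 1.523 × 6371 ≈ 9700 km, so the target fraction is f = 7000/9700 ≈ 0.722.
Interpolate at f ≈ 0.722 with slerp weights a = sin((1−f)δ)/sin δ ≈ 0.412, b = sin(fδ)/sin δ ≈ 0.892.
p = a·p₁ + b·p₂ ≈ (0.161, 0.773, 0.613); φ = arcsin(p_z) ≈ 37.83°, λ = atan2(p_y, p_x) ≈ 78.23°.

≈ lat 37.8°, lon 78.2°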